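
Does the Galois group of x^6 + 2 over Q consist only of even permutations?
No

The polynomial is irreducible of degree 6 over Q. Its discriminant is -1492992, which is not a perfect square. A Galois group lies in the alternating group exactly when the discriminant is a square in Q, so the Galois group (D_6) is not contained in A_6.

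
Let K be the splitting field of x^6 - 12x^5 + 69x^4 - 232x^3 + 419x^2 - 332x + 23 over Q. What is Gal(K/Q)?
S_4, S_4(6c), the S_4-action on 6 points not in A_6

The polynomial f is an irreducible sextic over Q, so G = Gal(f/Q) is one of the 16 transitive subgroups 6T1, ..., 6T16 of S_6. The discriminant of f is 870211913777152, which is not a perfect square, so G is not contained in A_6. The transitive groups of degree 6 not contained in A_6 are: C_6 (6T1, order 6), S_3 (6T2, order 6), D_6 (6T3, order 12), C_3 x S_3 (6T5, order 18), A_4 x C_2 (6T6, order 24), S_4 (6T8, order 24), S_3 x S_3 (6T9, order 36), S_4 x C_2 (6T11, order 48), (S_3 x S_3) : C_2 (6T13, order 72), PGL(2,5) (6T14, order 120), S_6 (6T16, order 720). By Dedekind's theorem, for a prime p not dividing disc(f) the degrees of the irreducible factors of f mod p form the cycle type of an element of G. Factoring f modulo the 22 such primes p <= 89 (skipping 2, 37, which divide the discriminant), each new pattern first appears at: mod 3: f = (x^3 + x^2 + x + 2)(x^3 + 2x^2 + 1), pattern 3+3; mod 5: f = (x^2 + x + 1)(x^2 + 3x + 3)(x^2 + 4x + 1), pattern 2+2+2; mod 17: f = (x + 1)(x + 12)(x^4 + 9x^3 + 8x^2 + 15x + 9), pattern 4+1+1; mod 67: f = (x + 7)(x + 56)(x^2 + 63x + 2)(x^2 + 63x + 29), pattern 2+2+1+1. No other pattern occurs in this range, so the set of observed cycle types is {3+3, 2+2+2, 4+1+1, 2+2+1+1}. The candidates containing elements of all these cycle types are S_4 (6T8) of order 24, S_4 x C_2 (6T11) of order 48, PGL(2,5) (6T14) of order 120, S_6 (6T16) of order 720; the others are excluded. The observed types are precisely the cycle types that occur in S_4 (6T8) (apart from the identity). Each of the other remaining candidates has further cycle types, and by the Chebotarev density theorem the matching factorization patterns would occur for a proportion of primes equal to their share of the group: S_4 x C_2 (6T11) additionally contains elements of type 6, 4+2, 2+1+1+1+1 (17 of its 48 elements, about 35% of primes); PGL(2,5) (6T14) additionally contains elements of type 6, 5+1 (44 of its 120 elements, about 37% of primes); S_6 (6T16) additionally contains elements of type 6, 5+1, 4+2, 3+2+1, 3+1+1+1, 2+1+1+1+1 (529 of its 720 elements, about 73% of primes). None of the 22 primes tested shows any such pattern (for each of these groups the chance of that is below 10^-4), which rules them out. Hence G = S_4 (6T8), of order 24.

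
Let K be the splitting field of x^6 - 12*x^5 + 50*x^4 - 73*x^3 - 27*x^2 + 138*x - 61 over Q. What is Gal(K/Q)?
The polynomial f is an irreducible sextic over Q, so G = Gal(f/Q) is one of the 16 transitive subgroups 6T1, ..., 6T16 of S_6. The discriminant of f is 30991489 = 5567^2, a perfect square, so G is contained in A_6. The transitive groups of degree 6 contained in A_6 are: A_4 (6T4, order 12), S_4 (6T7, order 24), (C_3 x C_3) : C_4 (6T10, order 36), PSL(2,5) (6T12, order 60), A_6 (6T15, order 360). By Dedekind's theorem, for a prime p not dividing disc(f) the degrees of the irreducible factors of f mod p form the cycle type of an element of G. Factoring f modulo the 21 such primes p <= 79 (skipping 19, which divides the discriminant), each new pattern first appears at: mod 2: f = (x + 1)(x^5 + x^4 + x^3 + x + 1), pattern 5+1; mod 7: f = (x^3 + 3x^2 + x + 1)(x^3 + 6x^2 + 3x + 2), pattern 3+3; mod 61: f = (x)(x + 22)(x^2 + 42x + 12)(x^2 + 46x + 13), pattern 2+2+1+1. No other pattern occurs in this range, so the set of observed cycle types is {5+1, 3+3, 2+2+1+1}. The candidates containing elements of all these cycle types are PSL(2,5) (6T12) of order 60, A_6 (6T15) of order 360; the others are excluded. The observed types are precisely the cycle types that occur in PSL(2,5) (6T12) (apart from the identity). Each of the other remaining candidates has further cycle types, and by the Chebotarev density theorem the matching factorization patterns would occur for a proportion of primes equal to their share of the group: A_6 (6T15) additionally contains elements of type 4+2, 3+1+1+1 (130 of its 360 elements, about 36% of primes). None of the 21 primes tested shows any such pattern (for each of these groups the chance of that is below 10^-4), which rules them out. Hence G = PSL(2,5) (6T12), of order 60.

PSL(2,5), A_5 acting on 6 points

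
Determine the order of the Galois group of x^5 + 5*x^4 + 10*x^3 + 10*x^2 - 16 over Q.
10

The degree of the splitting field over Q equals the order of the Galois group, so first determine the group. The polynomial f is an irreducible quintic over Q, so G = Gal(f/Q) is a transitive subgroup of S_5: one of C_5 (5T1, order 5), D_5 (5T2, order 10), F_20 (5T3, order 20), A_5 (5T4, order 60) or S_5 (5T5, order 120). The discriminant of f is 64000000 = 8000^2, a perfect square, so G is contained in A_5. The transitive groups of degree 5 contained in A_5 are: C_5 (5T1, order 5), D_5 (5T2, order 10), A_5 (5T4, order 60). By Dedekind's theorem, for a prime p not dividing disc(f) the degrees of the irreducible factors of f mod p form the cycle type of an element of G. Factoring f modulo the 23 such primes p <= 97 (skipping 2, 5, which divide the discriminant), each new pattern first appears at: mod 3: f = (x + 1)(x^2 + 1)(x^2 + x + 2), pattern 2+2+1; mod 7: f = (x^5 + 5x^4 + 3x^3 + 3x^2 + 5), pattern 5. No other pattern occurs in this range, so the set of observed cycle types is {2+2+1, 5}. The candidates containing elements of all these cycle types are D_5 (5T2) of order 10, A_5 (5T4) of order 60; the others are excluded. The observed types are precisely the cycle types that occur in D_5 (5T2) (apart from the identity). Each of the other remaining candidates has further cycle types, and by the Chebotarev density theorem the matching factorization patterns would occur for a proportion of primes equal to their share of the group: A_5 (5T4) additionally contains elements of type 3+1+1 (20 of its 60 elements, about 33% of primes). None of the 23 primes tested shows any such pattern (for each of these groups the chance of that is below 10^-4), which rules them out. Hence G = D_5 (5T2), of order 10. The Galois group D_5 (5T2) has order 10, so the splitting field has degree 10 over Q.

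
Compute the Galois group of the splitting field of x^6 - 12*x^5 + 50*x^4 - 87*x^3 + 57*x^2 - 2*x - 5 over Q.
6T12: PSL(2,5)

The polynomial f is an irreducible sextic over Q, so G = Gal(f/Q) is one of the 16 transitive subgroups 6T1, ..., 6T16 of S_6. The discriminant of f is 30991489 = 5567^2, a perfect square, so G is contained in A_6. The transitive groups of degree 6 contained in A_6 are: A_4 (6T4, order 12), S_4 (6T7, order 24), (C_3 x C_3) : C_4 (6T10, order 36), PSL(2,5) (6T12, order 60), A_6 (6T15, order 360). By Dedekind's theorem, for a prime p not dividing disc(f) the degrees of the irreducible factors of f mod p form the cycle type of an element of G. Factoring f modulo the 21 such primes p <= 79 (skipping 19, which divides the discriminant), each new pattern first appears at: mod 2: f = (x + 1)(x^5 + x^4 + x^3 + x + 1), pattern 5+1; mod 7: f = (x^3 + 3x^2 + x + 1)(x^3 + 6x^2 + 3x + 2), pattern 3+3; mod 61: f = (x + 35)(x + 57)(x^2 + 7x + 30)(x^2 + 11x + 13), pattern 2+2+1+1. No other pattern occurs in this range, so the set of observed cycle types is {5+1, 3+3, 2+2+1+1}. The candidates containing elements of all these cycle types are PSL(2,5) (6T12) of order 60, A_6 (6T15) of order 360; the others are excluded. The observed types are precisely the cycle types that occur in PSL(2,5) (6T12) (apart from the identity). Each of the other remaining candidates has further cycle types, and by the Chebotarev density theorem the matching factorization patterns would occur for a proportion of primes equal to their share of the group: A_6 (6T15) additionally contains elements of type 4+2, 3+1+1+1 (130 of its 360 elements, about 36% of primes). None of the 21 primes tested shows any such pattern (for each of these groups the chance of that is below 10^-4), which rules them out. Hence G = PSL(2,5) (6T12), of order 60.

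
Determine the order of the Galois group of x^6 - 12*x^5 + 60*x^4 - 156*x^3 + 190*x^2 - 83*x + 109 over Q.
720

The degree of the splitting field over Q equals the order of the Galois group, so first determine the group. The polynomial f is an irreducible sextic over Q, so G = Gal(f/Q) is one of the 16 transitive subgroups 6T1, ..., 6T16 of S_6. The discriminant of f is 130819249407989, which is not a perfect square, so G is not contained in A_6. The transitive groups of degree 6 not contained in A_6 are: C_6 (6T1, order 6), S_3 (6T2, order 6), D_6 (6T3, order 12), C_3 x S_3 (6T5, order 18), A_4 x C_2 (6T6, order 24), S_4 (6T8, order 24), S_3 x S_3 (6T9, order 36), S_4 x C_2 (6T11, order 48), (S_3 x S_3) : C_2 (6T13, order 72), PGL(2,5) (6T14, order 120), S_6 (6T16, order 720). By Dedekind's theorem, for a prime p not dividing disc(f) the degrees of the irreducible factors of f mod p form the cycle type of an element of G. Factoring f modulo the 4 such primes p <= 7, each new pattern first appears at: mod 2: f = (x^6 + x + 1), pattern 6; mod 5: f = (x + 3)(x^5 + 4x^2 + 3x + 3), pattern 5+1; mod 7: f = (x^2 + x + 6)(x^4 + x^3 + 4x^2 + 2x + 3), pattern 4+2. No other pattern occurs in this range, so the set of observed cycle types is {6, 5+1, 4+2}. Among the candidates above, the only group containing elements of all these cycle types is S_6 (6T16); every other candidate lacks at least one of them. Hence G = S_6 (6T16), of order 720. The Galois group S_6 (6T16) has order 720, so the splitting field has degree 720 over Q.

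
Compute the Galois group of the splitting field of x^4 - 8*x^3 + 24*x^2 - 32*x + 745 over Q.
The polynomial is an irreducible quartic over Q and its discriminant is 99179645184 = 314928^2, a perfect square, so the Galois group is contained in A_4. The resolvent cubic y^3 - 24*y^2 - 2724*y + 22816 splits completely over Q, which gives the Klein four-group V_4.

V_4 (order 4)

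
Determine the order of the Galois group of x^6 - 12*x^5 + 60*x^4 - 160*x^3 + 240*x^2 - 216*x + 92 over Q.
360

The degree of the splitting field over Q equals the order of the Galois group, so first determine the group. The polynomial f is an irreducible sextic over Q, so G = Gal(f/Q) is one of the 16 transitive subgroups 6T1, ..., 6T16 of S_6. The discriminant of f is 746496000000 = 864000^2, a perfect square, so G is contained in A_6. The transitive groups of degree 6 contained in A_6 are: A_4 (6T4, order 12), S_4 (6T7, order 24), (C_3 x C_3) : C_4 (6T10, order 36), PSL(2,5) (6T12, order 60), A_6 (6T15, order 360). By Dedekind's theorem, for a prime p not dividing disc(f) the degrees of the irreducible factors of f mod p form the cycle type of an element of G. Factoring f modulo the 6 such primes p <= 23 (skipping 2, 3, 5, which divide the discriminant), each new pattern first appears at: mod 7: f = (x + 2)(x^5 + 4x^3 + 2x + 4), pattern 5+1; mod 23: f = (x)(x + 9)(x + 14)(x^3 + 11x^2 + 3x + 18), pattern 3+1+1+1. No other pattern occurs in this range, so the set of observed cycle types is {5+1, 3+1+1+1}. Among the candidates above, the only group containing elements of all these cycle types is A_6 (6T15) — each of A_4 (6T4), S_4 (6T7), (C_3 x C_3) : C_4 (6T10), PSL(2,5) (6T12) lacks at least one of them. Hence G = A_6 (6T15), of order 360. The Galois group A_6 (6T15) has order 360, so the splitting field has degree 360 over Q.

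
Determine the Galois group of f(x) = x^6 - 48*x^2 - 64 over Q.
6T4: A_4

The polynomial f is an irreducible sextic over Q, so G = Gal(f/Q) is one of the 16 transitive subgroups 6T1, ..., 6T16 of S_6. The discriminant of f is 450868486864896 = 21233664^2, a perfect square, so G is contained in A_6. The transitive groups of degree 6 contained in A_6 are: A_4 (6T4, order 12), S_4 (6T7, order 24), (C_3 x C_3) : C_4 (6T10, order 36), PSL(2,5) (6T12, order 60), A_6 (6T15, order 360). By Dedekind's theorem, for a prime p not dividing disc(f) the degrees of the irreducible factors of f mod p form the cycle type of an element of G. Factoring f modulo the 33 such primes p <= 149 (skipping 2, 3, which divide the discriminant), each new pattern first appears at: mod 5: f = (x^3 + 2x^2 + 2x + 3)(x^3 + 3x^2 + 2x + 2), pattern 3+3; mod 17: f = (x + 4)(x + 13)(x^2 + 5)(x^2 + 11), pattern 2+2+1+1; mod 71: f = (x + 7)(x + 8)(x + 10)(x + 61)(x + 63)(x + 64), pattern 1+1+1+1+1+1. No other pattern occurs in this range, so the set of observed cycle types is {3+3, 2+2+1+1, 1+1+1+1+1+1}. The candidates containing elements of all these cycle types are A_4 (6T4) of order 12, S_4 (6T7) of order 24, (C_3 x C_3) : C_4 (6T10) of order 36, PSL(2,5) (6T12) of order 60, A_6 (6T15) of order 360; the others are excluded. The observed types are precisely the cycle types that occur in A_4 (6T4). Each of the other remaining candidates has further cycle types, and by the Chebotarev density theorem the matching factorization patterns would occur for a proportion of primes equal to their share of the group: S_4 (6T7) additionally contains elements of type 4+2 (6 of its 24 elements, about 25% of primes); (C_3 x C_3) : C_4 (6T10) additionally contains elements of type 4+2, 3+1+1+1 (22 of its 36 elements, about 61% of primes); PSL(2,5) (6T12) additionally contains elements of type 5+1 (24 of its 60 elements, about 40% of primes); A_6 (6T15) additionally contains elements of type 5+1, 4+2, 3+1+1+1 (274 of its 360 elements, about 76% of primes). None of the 33 primes tested shows any such pattern (for each of these groups the chance of that is below 10^-4), which rules them out. Hence G = A_4 (6T4), of order 12.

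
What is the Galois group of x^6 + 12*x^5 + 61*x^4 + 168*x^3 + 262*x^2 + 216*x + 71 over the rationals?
The polynomial f is an irreducible sextic over Q, so G = Gal(f/Q) is one of the 16 transitive subgroups 6T1, ..., 6T16 of S_6. The discriminant of f is 153664 = 392^2, a perfect square, so G is contained in A_6. The transitive groups of degree 6 contained in A_6 are: A_4 (6T4, order 12), S_4 (6T7, order 24), (C_3 x C_3) : C_4 (6T10, order 36), PSL(2,5) (6T12, order 60), A_6 (6T15, order 360). By Dedekind's theorem, for a prime p not dividing disc(f) the degrees of the irreducible factors of f mod p form the cycle type of an element of G. Factoring f modulo the 33 such primes p <= 149 (skipping 2, 7, which divide the discriminant), each new pattern first appears at: mod 3: f = (x^3 + 2x + 1)(x^3 + 2x + 2), pattern 3+3; mod 13: f = (x + 8)(x + 9)(x^2 + 4x + 9)(x^2 + 4x + 10), pattern 2+2+1+1. No other pattern occurs in this range, so the set of observed cycle types is {3+3, 2+2+1+1}. The candidates containing elements of all these cycle types are A_4 (6T4) of order 12, S_4 (6T7) of order 24, (C_3 x C_3) : C_4 (6T10) of order 36, PSL(2,5) (6T12) of order 60, A_6 (6T15) of order 360; the others are excluded. The observed types are precisely the cycle types that occur in A_4 (6T4) (apart from the identity). Each of the other remaining candidates has further cycle types, and by the Chebotarev density theorem the matching factorization patterns would occur for a proportion of primes equal to their share of the group: S_4 (6T7) additionally contains elements of type 4+2 (6 of its 24 elements, about 25% of primes); (C_3 x C_3) : C_4 (6T10) additionally contains elements of type 4+2, 3+1+1+1 (22 of its 36 elements, about 61% of primes); PSL(2,5) (6T12) additionally contains elements of type 5+1 (24 of its 60 elements, about 40% of primes); A_6 (6T15) additionally contains elements of type 5+1, 4+2, 3+1+1+1 (274 of its 360 elements, about 76% of primes). None of the 33 primes tested shows any such pattern (for each of these groups the chance of that is below 10^-4), which rules them out. Hence G = A_4 (6T4), of order 12.

A_4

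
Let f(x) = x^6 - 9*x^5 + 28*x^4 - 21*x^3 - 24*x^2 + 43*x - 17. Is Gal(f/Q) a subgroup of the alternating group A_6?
The polynomial is irreducible of degree 6 over Q. Its discriminant is 54786284800, which is not a perfect square. A Galois group lies in the alternating group exactly when the discriminant is a square in Q, so the Galois group (S_4) is not contained in A_6.

No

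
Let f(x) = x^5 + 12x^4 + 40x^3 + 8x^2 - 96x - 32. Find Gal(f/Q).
C_5

The polynomial f is an irreducible quintic over Q, so G = Gal(f/Q) is a transitive subgroup of S_5: one of C_5 (5T1, order 5), D_5 (5T2, order 10), F_20 (5T3, order 20), A_5 (5T4, order 60) or S_5 (5T5, order 120). The discriminant of f is 15352201216 = 123904^2, a perfect square, so G is contained in A_5. The transitive groups of degree 5 contained in A_5 are: C_5 (5T1, order 5), D_5 (5T2, order 10), A_5 (5T4, order 60). By Dedekind's theorem, for a prime p not dividing disc(f) the degrees of the irreducible factors of f mod p form the cycle type of an element of G. Factoring f modulo the 14 such primes p <= 53 (skipping 2, 11, which divide the discriminant), each new pattern first appears at: mod 3: f = (x^5 + x^3 + 2x^2 + 1), pattern 5; mod 23: f = (x + 3)(x + 5)(x + 13)(x + 17)(x + 20), pattern 1+1+1+1+1. No other pattern occurs in this range, so the set of observed cycle types is {5, 1+1+1+1+1}. The candidates containing elements of all these cycle types are C_5 (5T1) of order 5, D_5 (5T2) of order 10, A_5 (5T4) of order 60; the others are excluded. The observed types are precisely the cycle types that occur in C_5 (5T1). Each of the other remaining candidates has further cycle types, and by the Chebotarev density theorem the matching factorization patterns would occur for a proportion of primes equal to their share of the group: D_5 (5T2) additionally contains elements of type 2+2+1 (5 of its 10 elements, about 50% of primes); A_5 (5T4) additionally contains elements of type 3+1+1, 2+2+1 (35 of its 60 elements, about 58% of primes). None of the 14 primes tested shows any such pattern (for each of these groups the chance of that is below 10^-4), which rules them out. Hence G = C_5 (5T1), of order 5.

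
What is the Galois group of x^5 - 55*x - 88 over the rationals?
A_5

The polynomial f is an irreducible quintic over Q, so G = Gal(f/Q) is a transitive subgroup of S_5: one of C_5 (5T1, order 5), D_5 (5T2, order 10), F_20 (5T3, order 20), A_5 (5T4, order 60) or S_5 (5T5, order 120). The discriminant of f is 58564000000 = 242000^2, a perfect square, so G is contained in A_5. The transitive groups of degree 5 contained in A_5 are: C_5 (5T1, order 5), D_5 (5T2, order 10), A_5 (5T4, order 60). By Dedekind's theorem, for a prime p not dividing disc(f) the degrees of the irreducible factors of f mod p form the cycle type of an element of G. Factoring f modulo the 3 such primes p <= 13 (skipping 2, 5, 11, which divide the discriminant), each new pattern first appears at: mod 3: f = (x^5 + 2x + 2), pattern 5; mod 13: f = (x + 5)(x + 7)(x^3 + x^2 + 5x + 9), pattern 3+1+1. No other pattern occurs in this range, so the set of observed cycle types is {5, 3+1+1}. Among the candidates above, the only group containing elements of all these cycle types is A_5 (5T4) — each of C_5 (5T1), D_5 (5T2) lacks at least one of them. Hence G = A_5 (5T4), of order 60.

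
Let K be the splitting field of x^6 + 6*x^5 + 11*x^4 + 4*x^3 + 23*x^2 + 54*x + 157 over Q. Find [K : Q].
The degree of the splitting field over Q equals the order of the Galois group, so first determine the group. The polynomial f is an irreducible sextic over Q, so G = Gal(f/Q) is one of the 16 transitive subgroups 6T1, ..., 6T16 of S_6. The discriminant of f is -5497558138880000, which is not a perfect square, so G is not contained in A_6. The transitive groups of degree 6 not contained in A_6 are: C_6 (6T1, order 6), S_3 (6T2, order 6), D_6 (6T3, order 12), C_3 x S_3 (6T5, order 18), A_4 x C_2 (6T6, order 24), S_4 (6T8, order 24), S_3 x S_3 (6T9, order 36), S_4 x C_2 (6T11, order 48), (S_3 x S_3) : C_2 (6T13, order 72), PGL(2,5) (6T14, order 120), S_6 (6T16, order 720). By Dedekind's theorem, for a prime p not dividing disc(f) the degrees of the irreducible factors of f mod p form the cycle type of an element of G. Factoring f modulo the 22 such primes p <= 89 (skipping 2, 5, which divide the discriminant), each new pattern first appears at: mod 3: f = (x^3 + x^2 + 2x + 1)(x^3 + 2x^2 + x + 1), pattern 3+3; mod 7: f = (x^2 + 2)(x^2 + 2x + 2)(x^2 + 4x + 6), pattern 2+2+2; mod 13: f = (x + 6)(x + 9)(x^4 + 4x^3 + x^2 + 7x + 7), pattern 4+1+1; mod 43: f = (x + 20)(x + 25)(x^2 + 2x + 17)(x^2 + 2x + 41), pattern 2+2+1+1. No other pattern occurs in this range, so the set of observed cycle types is {3+3, 2+2+2, 4+1+1, 2+2+1+1}. The candidates containing elements of all these cycle types are S_4 (6T8) of order 24, S_4 x C_2 (6T11) of order 48, PGL(2,5) (6T14) of order 120, S_6 (6T16) of order 720; the others are excluded. The observed types are precisely the cycle types that occur in S_4 (6T8) (apart from the identity). Each of the other remaining candidates has further cycle types, and by the Chebotarev density theorem the matching factorization patterns would occur for a proportion of primes equal to their share of the group: S_4 x C_2 (6T11) additionally contains elements of type 6, 4+2, 2+1+1+1+1 (17 of its 48 elements, about 35% of primes); PGL(2,5) (6T14) additionally contains elements of type 6, 5+1 (44 of its 120 elements, about 37% of primes); S_6 (6T16) additionally contains elements of type 6, 5+1, 4+2, 3+2+1, 3+1+1+1, 2+1+1+1+1 (529 of its 720 elements, about 73% of primes). None of the 22 primes tested shows any such pattern (for each of these groups the chance of that is below 10^-4), which rules them out. Hence G = S_4 (6T8), of order 24. The Galois group S_4 (6T8) has order 24, so the splitting field has degree 24 over Q.

24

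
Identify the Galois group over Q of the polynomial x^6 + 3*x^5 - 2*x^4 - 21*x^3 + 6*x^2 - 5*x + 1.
S_4, S_4(6c), the S_4-action on 6 points not in A_6

The polynomial f is an irreducible sextic over Q, so G = Gal(f/Q) is one of the 16 transitive subgroups 6T1, ..., 6T16 of S_6. The discriminant of f is 54786284800, which is not a perfect square, so G is not contained in A_6. The transitive groups of degree 6 not contained in A_6 are: C_6 (6T1, order 6), S_3 (6T2, order 6), D_6 (6T3, order 12), C_3 x S_3 (6T5, order 18), A_4 x C_2 (6T6, order 24), S_4 (6T8, order 24), S_3 x S_3 (6T9, order 36), S_4 x C_2 (6T11, order 48), (S_3 x S_3) : C_2 (6T13, order 72), PGL(2,5) (6T14, order 120), S_6 (6T16, order 720). By Dedekind's theorem, for a prime p not dividing disc(f) the degrees of the irreducible factors of f mod p form the cycle type of an element of G. Factoring f modulo the 22 such primes p <= 101 (skipping 2, 5, 13, 37, which divide the discriminant), each new pattern first appears at: mod 3: f = (x^3 + x^2 + 2)(x^3 + 2x^2 + 2x + 2), pattern 3+3; mod 17: f = (x + 13)(x + 16)(x^4 + 8x^3 + 15x + 13), pattern 4+1+1; mod 31: f = (x^2 + 2x + 10)(x^2 + 8x + 4)(x^2 + 24x + 7), pattern 2+2+2; mod 67: f = (x + 42)(x + 51)(x^2 + 12x + 59)(x^2 + 32x + 21), pattern 2+2+1+1. No other pattern occurs in this range, so the set of observed cycle types is {3+3, 4+1+1, 2+2+2, 2+2+1+1}. The candidates containing elements of all these cycle types are S_4 (6T8) of order 24, S_4 x C_2 (6T11) of order 48, PGL(2,5) (6T14) of order 120, S_6 (6T16) of order 720; the others are excluded. The observed types are precisely the cycle types that occur in S_4 (6T8) (apart from the identity). Each of the other remaining candidates has further cycle types, and by the Chebotarev density theorem the matching factorization patterns would occur for a proportion of primes equal to their share of the group: S_4 x C_2 (6T11) additionally contains elements of type 6, 4+2, 2+1+1+1+1 (17 of its 48 elements, about 35% of primes); PGL(2,5) (6T14) additionally contains elements of type 6, 5+1 (44 of its 120 elements, about 37% of primes); S_6 (6T16) additionally contains elements of type 6, 5+1, 4+2, 3+2+1, 3+1+1+1, 2+1+1+1+1 (529 of its 720 elements, about 73% of primes). None of the 22 primes tested shows any such pattern (for each of these groups the chance of that is below 10^-4), which rules them out. Hence G = S_4 (6T8), of order 24.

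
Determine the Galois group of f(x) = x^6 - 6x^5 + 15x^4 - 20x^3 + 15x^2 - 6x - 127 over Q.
D_6 (order 12)

The polynomial f is an irreducible sextic over Q, so G = Gal(f/Q) is one of the 16 transitive subgroups 6T1, ..., 6T16 of S_6. The discriminant of f is 1603087953297408, which is not a perfect square, so G is not contained in A_6. The transitive groups of degree 6 not contained in A_6 are: C_6 (6T1, order 6), S_3 (6T2, order 6), D_6 (6T3, order 12), C_3 x S_3 (6T5, order 18), A_4 x C_2 (6T6, order 24), S_4 (6T8, order 24), S_3 x S_3 (6T9, order 36), S_4 x C_2 (6T11, order 48), (S_3 x S_3) : C_2 (6T13, order 72), PGL(2,5) (6T14, order 120), S_6 (6T16, order 720). By Dedekind's theorem, for a prime p not dividing disc(f) the degrees of the irreducible factors of f mod p form the cycle type of an element of G. Factoring f modulo the 79 such primes p <= 419 (skipping 2, 3, which divide the discriminant), each new pattern first appears at: mod 5: f = (x^2 + 2)(x^2 + x + 1)(x^2 + 3x + 4), pattern 2+2+2; mod 7: f = (x^3 + 4x^2 + 3x + 2)(x^3 + 4x^2 + 3x + 3), pattern 3+3; mod 13: f = (x^6 + 7x^5 + 2x^4 + 6x^3 + 2x^2 + 7x + 3), pattern 6; mod 17: f = (x + 6)(x + 9)(x^2 + 5x + 9)(x^2 + 8x + 6), pattern 2+2+1+1; mod 31: f = (x + 3)(x + 6)(x + 10)(x + 19)(x + 23)(x + 26), pattern 1+1+1+1+1+1. No other pattern occurs in this range, so the set of observed cycle types is {2+2+2, 3+3, 6, 2+2+1+1, 1+1+1+1+1+1}. The candidates containing elements of all these cycle types are D_6 (6T3) of order 12, A_4 x C_2 (6T6) of order 24, S_3 x S_3 (6T9) of order 36, S_4 x C_2 (6T11) of order 48, (S_3 x S_3) : C_2 (6T13) of order 72, PGL(2,5) (6T14) of order 120, S_6 (6T16) of order 720; the others are excluded. The observed types are precisely the cycle types that occur in D_6 (6T3). Each of the other remaining candidates has further cycle types, and by the Chebotarev density theorem the matching factorization patterns would occur for a proportion of primes equal to their share of the group: A_4 x C_2 (6T6) additionally contains elements of type 2+1+1+1+1 (3 of its 24 elements, about 12% of primes); S_3 x S_3 (6T9) additionally contains elements of type 3+1+1+1 (4 of its 36 elements, about 11% of primes); S_4 x C_2 (6T11) additionally contains elements of type 4+2, 4+1+1, 2+1+1+1+1 (15 of its 48 elements, about 31% of primes); (S_3 x S_3) : C_2 (6T13) additionally contains elements of type 4+2, 3+2+1, 3+1+1+1, 2+1+1+1+1 (40 of its 72 elements, about 56% of primes); PGL(2,5) (6T14) additionally contains elements of type 5+1, 4+1+1 (54 of its 120 elements, about 45% of primes); S_6 (6T16) additionally contains elements of type 5+1, 4+2, 4+1+1, 3+2+1, 3+1+1+1, 2+1+1+1+1 (499 of its 720 elements, about 69% of primes). None of the 79 primes tested shows any such pattern (for each of these groups the chance of that is below 10^-4), which rules them out. Hence G = D_6 (6T3), of order 12.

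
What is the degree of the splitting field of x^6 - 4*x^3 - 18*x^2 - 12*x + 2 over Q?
12

The degree of the splitting field over Q equals the order of the Galois group, so first determine the group. The polynomial f is an irreducible sextic over Q, so G = Gal(f/Q) is one of the 16 transitive subgroups 6T1, ..., 6T16 of S_6. The discriminant of f is 4516300800, which is not a perfect square, so G is not contained in A_6. The transitive groups of degree 6 not contained in A_6 are: C_6 (6T1, order 6), S_3 (6T2, order 6), D_6 (6T3, order 12), C_3 x S_3 (6T5, order 18), A_4 x C_2 (6T6, order 24), S_4 (6T8, order 24), S_3 x S_3 (6T9, order 36), S_4 x C_2 (6T11, order 48), (S_3 x S_3) : C_2 (6T13, order 72), PGL(2,5) (6T14, order 120), S_6 (6T16, order 720). By Dedekind's theorem, for a prime p not dividing disc(f) the degrees of the irreducible factors of f mod p form the cycle type of an element of G. Factoring f modulo the 79 such primes p <= 431 (skipping 2, 3, 5, 11, which divide the discriminant), each new pattern first appears at: mod 7: f = (x^3 + 2x + 1)(x^3 + 5x + 2), pattern 3+3; mod 13: f = (x^6 + 9x^3 + 8x^2 + x + 2), pattern 6; mod 17: f = (x + 4)(x + 14)(x^2 + 3x + 10)(x^2 + 13x + 15), pattern 2+2+1+1; mod 29: f = (x^2 + 3)(x^2 + 6x + 12)(x^2 + 23x + 21), pattern 2+2+2; mod 31: f = (x + 3)(x + 14)(x + 23)(x + 25)(x + 29)(x + 30), pattern 1+1+1+1+1+1. No other pattern occurs in this range, so the set of observed cycle types is {3+3, 6, 2+2+1+1, 2+2+2, 1+1+1+1+1+1}. The candidates containing elements of all these cycle types are D_6 (6T3) of order 12, A_4 x C_2 (6T6) of order 24, S_3 x S_3 (6T9) of order 36, S_4 x C_2 (6T11) of order 48, (S_3 x S_3) : C_2 (6T13) of order 72, PGL(2,5) (6T14) of order 120, S_6 (6T16) of order 720; the others are excluded. The observed types are precisely the cycle types that occur in D_6 (6T3). Each of the other remaining candidates has further cycle types, and by the Chebotarev density theorem the matching factorization patterns would occur for a proportion of primes equal to their share of the group: A_4 x C_2 (6T6) additionally contains elements of type 2+1+1+1+1 (3 of its 24 elements, about 12% of primes); S_3 x S_3 (6T9) additionally contains elements of type 3+1+1+1 (4 of its 36 elements, about 11% of primes); S_4 x C_2 (6T11) additionally contains elements of type 4+2, 4+1+1, 2+1+1+1+1 (15 of its 48 elements, about 31% of primes); (S_3 x S_3) : C_2 (6T13) additionally contains elements of type 4+2, 3+2+1, 3+1+1+1, 2+1+1+1+1 (40 of its 72 elements, about 56% of primes); PGL(2,5) (6T14) additionally contains elements of type 5+1, 4+1+1 (54 of its 120 elements, about 45% of primes); S_6 (6T16) additionally contains elements of type 5+1, 4+2, 4+1+1, 3+2+1, 3+1+1+1, 2+1+1+1+1 (499 of its 720 elements, about 69% of primes). None of the 79 primes tested shows any such pattern (for each of these groups the chance of that is below 10^-4), which rules them out. Hence G = D_6 (6T3), of order 12. The Galois group D_6 (6T3) has order 12, so the splitting field has degree 12 over Q.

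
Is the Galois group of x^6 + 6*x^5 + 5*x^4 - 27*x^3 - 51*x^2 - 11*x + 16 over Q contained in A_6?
Yes

The polynomial is irreducible of degree 6 over Q. Its discriminant is 30991489 = 5567^2, a perfect square. A Galois group lies in the alternating group exactly when the discriminant is a square in Q, so the Galois group (PSL(2,5)) is contained in A_6.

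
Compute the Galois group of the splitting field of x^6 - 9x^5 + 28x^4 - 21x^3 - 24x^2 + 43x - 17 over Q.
S_4 (also written S4-)

The polynomial f is an irreducible sextic over Q, so G = Gal(f/Q) is one of the 16 transitive subgroups 6T1, ..., 6T16 of S_6. The discriminant of f is 54786284800, which is not a perfect square, so G is not contained in A_6. The transitive groups of degree 6 not contained in A_6 are: C_6 (6T1, order 6), S_3 (6T2, order 6), D_6 (6T3, order 12), C_3 x S_3 (6T5, order 18), A_4 x C_2 (6T6, order 24), S_4 (6T8, order 24), S_3 x S_3 (6T9, order 36), S_4 x C_2 (6T11, order 48), (S_3 x S_3) : C_2 (6T13, order 72), PGL(2,5) (6T14, order 120), S_6 (6T16, order 720). By Dedekind's theorem, for a prime p not dividing disc(f) the degrees of the irreducible factors of f mod p form the cycle type of an element of G. Factoring f modulo the 22 such primes p <= 101 (skipping 2, 5, 13, 37, which divide the discriminant), each new pattern first appears at: mod 3: f = (x^3 + x^2 + 2)(x^3 + 2x^2 + 2x + 2), pattern 3+3; mod 17: f = (x)(x + 3)(x^4 + 5x^3 + 13x^2 + 8x + 3), pattern 4+1+1; mod 31: f = (x^2 + 5x + 1)(x^2 + 21x + 13)(x^2 + 27x + 13), pattern 2+2+2; mod 67: f = (x + 15)(x + 24)(x^2 + 33x + 54)(x^2 + 53x + 5), pattern 2+2+1+1. No other pattern occurs in this range, so the set of observed cycle types is {3+3, 4+1+1, 2+2+2, 2+2+1+1}. The candidates containing elements of all these cycle types are S_4 (6T8) of order 24, S_4 x C_2 (6T11) of order 48, PGL(2,5) (6T14) of order 120, S_6 (6T16) of order 720; the others are excluded. The observed types are precisely the cycle types that occur in S_4 (6T8) (apart from the identity). Each of the other remaining candidates has further cycle types, and by the Chebotarev density theorem the matching factorization patterns would occur for a proportion of primes equal to their share of the group: S_4 x C_2 (6T11) additionally contains elements of type 6, 4+2, 2+1+1+1+1 (17 of its 48 elements, about 35% of primes); PGL(2,5) (6T14) additionally contains elements of type 6, 5+1 (44 of its 120 elements, about 37% of primes); S_6 (6T16) additionally contains elements of type 6, 5+1, 4+2, 3+2+1, 3+1+1+1, 2+1+1+1+1 (529 of its 720 elements, about 73% of primes). None of the 22 primes tested shows any such pattern (for each of these groups the chance of that is below 10^-4), which rules them out. Hence G = S_4 (6T8), of order 24.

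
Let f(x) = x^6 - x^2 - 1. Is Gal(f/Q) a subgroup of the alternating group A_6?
Yes

The polynomial is irreducible of degree 6 over Q. Its discriminant is 33856 = 184^2, a perfect square. A Galois group lies in the alternating group exactly when the discriminant is a square in Q, so the Galois group (S_4) is contained in A_6.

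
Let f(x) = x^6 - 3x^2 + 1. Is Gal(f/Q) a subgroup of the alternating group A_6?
The polynomial is irreducible of degree 6 over Q. Its discriminant is -419904, which is not a perfect square. A Galois group lies in the alternating group exactly when the discriminant is a square in Q, so the Galois group (A_4 x C_2) is not contained in A_6.

No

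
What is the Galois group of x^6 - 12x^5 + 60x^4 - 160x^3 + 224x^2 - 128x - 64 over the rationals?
The polynomial f is an irreducible sextic over Q, so G = Gal(f/Q) is one of the 16 transitive subgroups 6T1, ..., 6T16 of S_6. The discriminant of f is 36352603193344 = 6029312^2, a perfect square, so G is contained in A_6. The transitive groups of degree 6 contained in A_6 are: A_4 (6T4, order 12), S_4 (6T7, order 24), (C_3 x C_3) : C_4 (6T10, order 36), PSL(2,5) (6T12, order 60), A_6 (6T15, order 360). By Dedekind's theorem, for a prime p not dividing disc(f) the degrees of the irreducible factors of f mod p form the cycle type of an element of G. Factoring f modulo the 79 such primes p <= 419 (skipping 2, 23, which divide the discriminant), each new pattern first appears at: mod 3: f = (x^3 + x^2 + x + 2)(x^3 + 2x^2 + 1), pattern 3+3; mod 5: f = (x^2 + x + 1)(x^4 + 2x^3 + 2x^2 + x + 1), pattern 4+2; mod 19: f = (x + 7)(x + 8)(x^2 + 14x + 9)(x^2 + 16x + 5), pattern 2+2+1+1; mod 223: f = (x + 30)(x + 65)(x + 107)(x + 112)(x + 154)(x + 189), pattern 1+1+1+1+1+1. No other pattern occurs in this range, so the set of observed cycle types is {3+3, 4+2, 2+2+1+1, 1+1+1+1+1+1}. The candidates containing elements of all these cycle types are S_4 (6T7) of order 24, (C_3 x C_3) : C_4 (6T10) of order 36, A_6 (6T15) of order 360; the others are excluded. The observed types are precisely the cycle types that occur in S_4 (6T7). Each of the other remaining candidates has further cycle types, and by the Chebotarev density theorem the matching factorization patterns would occur for a proportion of primes equal to their share of the group: (C_3 x C_3) : C_4 (6T10) additionally contains elements of type 3+1+1+1 (4 of its 36 elements, about 11% of primes); A_6 (6T15) additionally contains elements of type 5+1, 3+1+1+1 (184 of its 360 elements, about 51% of primes). None of the 79 primes tested shows any such pattern (for each of these groups the chance of that is below 10^-4), which rules them out. Hence G = S_4 (6T7), of order 24.

S_4, S_4(6d), the S_4-action on 6 points inside A_6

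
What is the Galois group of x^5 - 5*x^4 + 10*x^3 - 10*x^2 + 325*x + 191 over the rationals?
The polynomial f is an irreducible quintic over Q, so G = Gal(f/Q) is a transitive subgroup of S_5: one of C_5 (5T1, order 5), D_5 (5T2, order 10), F_20 (5T3, order 20), A_5 (5T4, order 60) or S_5 (5T5, order 120). The discriminant of f is 1073741824000000 = 32768000^2, a perfect square, so G is contained in A_5. The transitive groups of degree 5 contained in A_5 are: C_5 (5T1, order 5), D_5 (5T2, order 10), A_5 (5T4, order 60). By Dedekind's theorem, for a prime p not dividing disc(f) the degrees of the irreducible factors of f mod p form the cycle type of an element of G. Factoring f modulo the 2 such primes p <= 7 (skipping 2, 5, which divide the discriminant), each new pattern first appears at: mod 3: f = (x^5 + x^4 + x^3 + 2x^2 + x + 2), pattern 5; mod 7: f = (x + 3)(x + 5)(x^3 + x^2 + x + 2), pattern 3+1+1. No other pattern occurs in this range, so the set of observed cycle types is {5, 3+1+1}. Among the candidates above, the only group containing elements of all these cycle types is A_5 (5T4) — each of C_5 (5T1), D_5 (5T2) lacks at least one of them. Hence G = A_5 (5T4), of order 60.

A_5, the alternating group on 5 letters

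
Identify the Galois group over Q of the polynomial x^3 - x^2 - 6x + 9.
The polynomial is an irreducible cubic over Q and its discriminant is -279, which is not a perfect square. For an irreducible cubic, a non-square discriminant gives Galois group S_3.

S_3 (order 6)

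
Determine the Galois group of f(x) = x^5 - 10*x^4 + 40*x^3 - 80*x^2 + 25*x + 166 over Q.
The polynomial f is an irreducible quintic over Q, so G = Gal(f/Q) is a transitive subgroup of S_5: one of C_5 (5T1, order 5), D_5 (5T2, order 10), F_20 (5T3, order 20), A_5 (5T4, order 60) or S_5 (5T5, order 120). The discriminant of f is 58564000000 = 242000^2, a perfect square, so G is contained in A_5. The transitive groups of degree 5 contained in A_5 are: C_5 (5T1, order 5), D_5 (5T2, order 10), A_5 (5T4, order 60). By Dedekind's theorem, for a prime p not dividing disc(f) the degrees of the irreducible factors of f mod p form the cycle type of an element of G. Factoring f modulo the 3 such primes p <= 13 (skipping 2, 5, 11, which divide the discriminant), each new pattern first appears at: mod 3: f = (x^5 + 2x^4 + x^3 + x^2 + x + 1), pattern 5; mod 13: f = (x + 4)(x + 6)(x^3 + 6x^2 + 8x + 8), pattern 3+1+1. No other pattern occurs in this range, so the set of observed cycle types is {5, 3+1+1}. Among the candidates above, the only group containing elements of all these cycle types is A_5 (5T4) — each of C_5 (5T1), D_5 (5T2) lacks at least one of them. Hence G = A_5 (5T4), of order 60.

A_5 (order 60)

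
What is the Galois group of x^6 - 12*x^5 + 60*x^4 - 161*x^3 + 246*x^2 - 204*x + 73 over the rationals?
C_6, the cyclic group of order 6

The polynomial f is an irreducible sextic over Q, so G = Gal(f/Q) is one of the 16 transitive subgroups 6T1, ..., 6T16 of S_6. The discriminant of f is -19683, which is not a perfect square, so G is not contained in A_6. The transitive groups of degree 6 not contained in A_6 are: C_6 (6T1, order 6), S_3 (6T2, order 6), D_6 (6T3, order 12), C_3 x S_3 (6T5, order 18), A_4 x C_2 (6T6, order 24), S_4 (6T8, order 24), S_3 x S_3 (6T9, order 36), S_4 x C_2 (6T11, order 48), (S_3 x S_3) : C_2 (6T13, order 72), PGL(2,5) (6T14, order 120), S_6 (6T16, order 720). By Dedekind's theorem, for a prime p not dividing disc(f) the degrees of the irreducible factors of f mod p form the cycle type of an element of G. Factoring f modulo the 37 such primes p <= 163 (skipping 3, which divides the discriminant), each new pattern first appears at: mod 2: f = (x^6 + x^3 + 1), pattern 6; mod 7: f = (x^3 + x^2 + 5x + 1)(x^3 + x^2 + 5x + 3), pattern 3+3; mod 17: f = (x^2 + 3x + 8)(x^2 + 9x + 13)(x^2 + 10x + 11), pattern 2+2+2; mod 19: f = (x + 2)(x + 3)(x + 4)(x + 7)(x + 14)(x + 15), pattern 1+1+1+1+1+1. No other pattern occurs in this range, so the set of observed cycle types is {6, 3+3, 2+2+2, 1+1+1+1+1+1}. The candidates containing elements of all these cycle types are C_6 (6T1) of order 6, D_6 (6T3) of order 12, C_3 x S_3 (6T5) of order 18, A_4 x C_2 (6T6) of order 24, S_3 x S_3 (6T9) of order 36, S_4 x C_2 (6T11) of order 48, (S_3 x S_3) : C_2 (6T13) of order 72, PGL(2,5) (6T14) of order 120, S_6 (6T16) of order 720; the others are excluded. The observed types are precisely the cycle types that occur in C_6 (6T1). Each of the other remaining candidates has further cycle types, and by the Chebotarev density theorem the matching factorization patterns would occur for a proportion of primes equal to their share of the group: D_6 (6T3) additionally contains elements of type 2+2+1+1 (3 of its 12 elements, about 25% of primes); C_3 x S_3 (6T5) additionally contains elements of type 3+1+1+1 (4 of its 18 elements, about 22% of primes); A_4 x C_2 (6T6) additionally contains elements of type 2+2+1+1, 2+1+1+1+1 (6 of its 24 elements, about 25% of primes); S_3 x S_3 (6T9) additionally contains elements of type 3+1+1+1, 2+2+1+1 (13 of its 36 elements, about 36% of primes); S_4 x C_2 (6T11) additionally contains elements of type 4+2, 4+1+1, 2+2+1+1, 2+1+1+1+1 (24 of its 48 elements, about 50% of primes); (S_3 x S_3) : C_2 (6T13) additionally contains elements of type 4+2, 3+2+1, 3+1+1+1, 2+2+1+1, 2+1+1+1+1 (49 of its 72 elements, about 68% of primes); PGL(2,5) (6T14) additionally contains elements of type 5+1, 4+1+1, 2+2+1+1 (69 of its 120 elements, about 58% of primes); S_6 (6T16) additionally contains elements of type 5+1, 4+2, 4+1+1, 3+2+1, 3+1+1+1, 2+2+1+1, 2+1+1+1+1 (544 of its 720 elements, about 76% of primes). None of the 37 primes tested shows any such pattern (for each of these groups the chance of that is below 10^-4), which rules them out. Hence G = C_6 (6T1), of order 6.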